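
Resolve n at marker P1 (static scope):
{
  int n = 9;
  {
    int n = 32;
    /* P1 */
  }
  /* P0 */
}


n declared in the same block as P1
n = 32


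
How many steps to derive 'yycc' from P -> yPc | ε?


Derivation: P => yPc => yyPcc => yycc
Steps: 3


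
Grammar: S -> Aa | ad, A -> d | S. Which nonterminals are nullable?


A nonterminal is nullable iff some alternative derives ε (directly, or every symbol in it is nullable)
Nullable: {}


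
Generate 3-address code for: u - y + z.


Break into single-operator statements:
t1 = u - y
t2 = t1 + z


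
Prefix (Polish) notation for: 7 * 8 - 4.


left-to-right (same/higher precedence on left): tree is (- (* 7 8) 4)
Prefix: - * 7 8 4


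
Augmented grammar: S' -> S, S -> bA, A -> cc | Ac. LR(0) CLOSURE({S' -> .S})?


Start: S' -> .S
For each item with dot before a nonterminal B, add B -> .γ for every B-production
Closure: [S' -> .S, S -> .bA]


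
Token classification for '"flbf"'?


Pattern: double-quoted sequence
Type: STRING_LITERAL


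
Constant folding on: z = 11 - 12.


11 - 12 = -1 at compile time
Optimized: z = -1


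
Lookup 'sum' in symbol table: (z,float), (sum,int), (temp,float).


Lookup 'sum' → type int


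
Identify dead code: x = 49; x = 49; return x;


first assignment to x is overwritten before any read
Dead: 'x = 49'


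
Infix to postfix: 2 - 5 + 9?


Left to right (same or higher precedence on left)
Postfix: 2 5 - 9 +


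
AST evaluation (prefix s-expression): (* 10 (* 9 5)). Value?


Evaluate inner: (* 9 5) = 45
Evaluate root: (* 10 45) = 450
Result: 450


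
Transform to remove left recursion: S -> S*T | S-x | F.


Left-recursive alternatives: S*T, S-x; non-recursive: F
Introduce S': S -> FS', S' -> *TS' | -xS' | ε


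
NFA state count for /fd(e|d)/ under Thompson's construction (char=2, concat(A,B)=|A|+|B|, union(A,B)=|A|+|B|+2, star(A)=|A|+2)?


Syntax tree has 4 char leaf(s), 1 union(s), 0 star(s)
chars contribute 4×2 = 8; each union adds +2; each star adds +2
Total: 8 + 2 + 0 = 10 states


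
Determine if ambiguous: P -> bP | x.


right-linear, alternatives start with distinct terminals 'b' vs 'x': unique leftmost derivation
Unambiguous


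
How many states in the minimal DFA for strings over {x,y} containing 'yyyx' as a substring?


KMP-style automaton: 4 progress states + 1 absorbing accept = 5
Minimal DFA: 5 states


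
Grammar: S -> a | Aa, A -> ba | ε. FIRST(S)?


Per alternative of S: FIRST(a) = {a}; FIRST(Aa) = {a, b}
FIRST(S) = {a, b}


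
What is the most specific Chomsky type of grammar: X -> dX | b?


Right-linear: every RHS is a terminal or a terminal followed by one nonterminal
Classification: Type 3 (Regular)


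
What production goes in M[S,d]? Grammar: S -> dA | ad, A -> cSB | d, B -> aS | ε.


For [S, d]: 'd' ∈ FIRST(dA)
Entry: S -> dA


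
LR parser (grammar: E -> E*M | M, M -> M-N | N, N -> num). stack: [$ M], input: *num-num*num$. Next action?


lookahead ∉ {-} so M won't extend; reduce E -> M
Action: reduce (E -> M)


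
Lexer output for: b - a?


Scan left to right, longest-match per lexeme
Tokens: ID(b), OP(-), ID(a)


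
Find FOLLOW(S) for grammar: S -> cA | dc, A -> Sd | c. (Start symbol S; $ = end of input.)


$ ∈ FOLLOW(S). For each A -> αBβ: add FIRST(β)\{ε} to FOLLOW(B); if β nullable, add FOLLOW(A).
FOLLOW(S) = {$, d}


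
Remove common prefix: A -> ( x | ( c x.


Common prefix: '('
Factored: A -> ( A', A' -> x | c x


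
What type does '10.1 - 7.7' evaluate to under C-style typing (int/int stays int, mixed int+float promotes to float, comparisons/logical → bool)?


Operand types: float - float
Rule: mixed int/float promotes to float; int/int stays int
Result type: float


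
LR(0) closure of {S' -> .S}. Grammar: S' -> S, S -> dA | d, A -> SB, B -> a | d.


Start: S' -> .S
For each item with dot before a nonterminal B, add B -> .γ for every B-production
Closure: [S' -> .S, S -> .dA, S -> .d]


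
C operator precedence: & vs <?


'<' is relational (level 7); '&' is bitwise AND (level 5)
Higher level binds tighter
'<' has higher precedence than '&'


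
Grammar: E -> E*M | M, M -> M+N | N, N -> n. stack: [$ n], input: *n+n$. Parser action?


'n' on top is the handle for N -> n
Action: reduce (N -> n)


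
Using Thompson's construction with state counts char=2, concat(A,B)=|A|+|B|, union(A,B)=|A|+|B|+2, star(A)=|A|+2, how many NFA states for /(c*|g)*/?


Syntax tree has 2 char leaf(s), 1 union(s), 2 star(s)
chars contribute 2×2 = 4; each union adds +2; each star adds +2
Total: 4 + 2 + 4 = 10 states


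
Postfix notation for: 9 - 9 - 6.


Left to right (same or higher precedence on left)
Postfix: 9 9 - 6 -


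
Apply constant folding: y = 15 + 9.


15 + 9 = 24 at compile time
Optimized: y = 24


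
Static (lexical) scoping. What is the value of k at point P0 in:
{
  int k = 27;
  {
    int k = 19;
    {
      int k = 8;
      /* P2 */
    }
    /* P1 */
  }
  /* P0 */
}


k declared in the same block as P0
k = 27


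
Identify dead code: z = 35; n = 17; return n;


z is assigned but never read
Dead: 'z = 35'


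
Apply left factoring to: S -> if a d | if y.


Common prefix: 'if'
Factored: S -> if S', S' -> a d | y


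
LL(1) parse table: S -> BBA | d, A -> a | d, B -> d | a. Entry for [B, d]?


For [B, d]: 'd' ∈ FIRST(d)
Entry: B -> d


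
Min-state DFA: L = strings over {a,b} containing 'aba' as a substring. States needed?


KMP-style automaton: 3 progress states + 1 absorbing accept = 4
Minimal DFA: 4 states


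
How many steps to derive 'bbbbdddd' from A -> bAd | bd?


Derivation: A => bAd => bbAdd => bbbAddd => bbbbdddd
Steps: 4


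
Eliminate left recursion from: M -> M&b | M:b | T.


Left-recursive alternatives: M&b, M:b; non-recursive: T
Introduce M': M -> TM', M' -> &bM' | :bM' | ε


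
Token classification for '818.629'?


Pattern: digits with a decimal point
Type: FLOAT_LITERAL


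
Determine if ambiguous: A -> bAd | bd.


balanced b^n…d^n: each string has a unique parse
Unambiguous


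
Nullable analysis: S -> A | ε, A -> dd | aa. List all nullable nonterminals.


A nonterminal is nullable iff some alternative derives ε (directly, or every symbol in it is nullable)
Nullable: {S}


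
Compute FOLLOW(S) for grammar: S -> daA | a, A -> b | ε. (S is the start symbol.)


$ ∈ FOLLOW(S). For each A -> αBβ: add FIRST(β)\{ε} to FOLLOW(B); if β nullable, add FOLLOW(A).
FOLLOW(S) = {$}


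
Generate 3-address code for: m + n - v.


Break into single-operator statements:
t1 = m + n
t2 = t1 - v


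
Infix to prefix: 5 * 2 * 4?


left-to-right (same/higher precedence on left): tree is (* (* 5 2) 4)
Prefix: * * 5 2 4


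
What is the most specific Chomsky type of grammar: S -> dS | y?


Right-linear: every RHS is a terminal or a terminal followed by one nonterminal
Classification: Type 3 (Regular)


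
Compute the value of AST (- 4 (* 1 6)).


Evaluate inner: (* 1 6) = 6
Evaluate root: (- 4 6) = -2
Result: -2


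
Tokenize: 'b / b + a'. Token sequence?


Scan left to right, longest-match per lexeme
Tokens: ID(b), OP(/), ID(b), OP(+), ID(a)


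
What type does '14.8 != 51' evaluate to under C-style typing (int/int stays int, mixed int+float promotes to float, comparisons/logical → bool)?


Operand types: float != int
Rule: comparison yields bool
Result type: bool


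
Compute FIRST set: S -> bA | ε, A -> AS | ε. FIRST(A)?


Per alternative of A: FIRST(AS) = {b, ε}; FIRST(ε) = {ε}
FIRST(A) = {b, ε}


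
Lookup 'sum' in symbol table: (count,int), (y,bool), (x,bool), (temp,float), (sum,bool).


Lookup 'sum' → type bool


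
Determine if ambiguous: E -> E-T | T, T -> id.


precedence layered via separate nonterminal T: deterministic
Unambiguous


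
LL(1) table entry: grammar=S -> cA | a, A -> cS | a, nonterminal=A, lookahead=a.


For [A, a]: 'a' ∈ FIRST(a)
Entry: A -> a


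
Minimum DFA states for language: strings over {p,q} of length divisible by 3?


Track length mod 3: states 0..2, accept at 0
Minimal DFA: 3 states


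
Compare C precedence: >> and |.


'>>' is shift (level 8); '|' is bitwise OR (level 3)
Higher level binds tighter
'>>' has higher precedence than '|'


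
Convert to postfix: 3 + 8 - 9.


Left to right (same or higher precedence on left)
Postfix: 3 8 + 9 -


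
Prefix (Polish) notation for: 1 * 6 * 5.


left-to-right (same/higher precedence on left): tree is (* (* 1 6) 5)
Prefix: * * 1 6 5


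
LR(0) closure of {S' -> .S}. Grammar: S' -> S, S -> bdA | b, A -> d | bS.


Start: S' -> .S
For each item with dot before a nonterminal B, add B -> .γ for every B-production
Closure: [S' -> .S, S -> .bdA, S -> .b]


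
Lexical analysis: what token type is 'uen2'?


Pattern: letter/underscore followed by alphanumerics, not a keyword
Type: IDENTIFIER


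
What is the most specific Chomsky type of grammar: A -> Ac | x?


Left-linear: every RHS is a terminal or one nonterminal followed by a terminal
Classification: Type 3 (Regular)


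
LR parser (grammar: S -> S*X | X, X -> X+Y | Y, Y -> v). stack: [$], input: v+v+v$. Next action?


no handle on stack; shift 'v'
Action: shift


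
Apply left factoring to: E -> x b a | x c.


Common prefix: 'x'
Factored: E -> x E', E' -> b a | c


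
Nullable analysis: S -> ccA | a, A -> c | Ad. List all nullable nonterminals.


A nonterminal is nullable iff some alternative derives ε (directly, or every symbol in it is nullable)
Nullable: {}


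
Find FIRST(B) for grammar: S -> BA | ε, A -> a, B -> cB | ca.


Per alternative of B: FIRST(cB) = {c}; FIRST(ca) = {c}
FIRST(B) = {c}


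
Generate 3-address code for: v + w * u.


Break into single-operator statements:
t1 = w * u
t2 = v + t1


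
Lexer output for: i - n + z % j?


Scan left to right, longest-match per lexeme
Tokens: ID(i), OP(-), ID(n), OP(+), ID(z), OP(%), ID(j)


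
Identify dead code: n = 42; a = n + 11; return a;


n is read by a's definition; a is returned
No dead code


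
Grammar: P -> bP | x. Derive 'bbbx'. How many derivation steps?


Derivation: P => bP => bbP => bbbP => bbbx
Steps: 4


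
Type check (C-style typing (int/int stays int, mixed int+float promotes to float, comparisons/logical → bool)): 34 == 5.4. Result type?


Operand types: int == float
Rule: comparison yields bool
Result type: bool


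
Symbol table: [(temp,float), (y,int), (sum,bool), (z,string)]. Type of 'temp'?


Lookup 'temp' → type float


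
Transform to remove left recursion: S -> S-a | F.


Left-recursive alternatives: S-a; non-recursive: F
Introduce S': S -> FS', S' -> -aS' | ε


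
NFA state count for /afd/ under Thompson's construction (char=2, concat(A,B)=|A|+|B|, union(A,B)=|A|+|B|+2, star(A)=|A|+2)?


Syntax tree has 3 char leaf(s), 0 union(s), 0 star(s)
chars contribute 3×2 = 6; each union adds +2; each star adds +2
Total: 6 + 0 + 0 = 6 states


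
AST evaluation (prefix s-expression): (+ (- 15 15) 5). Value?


Evaluate inner: (- 15 15) = 0
Evaluate root: (+ 0 5) = 5
Result: 5


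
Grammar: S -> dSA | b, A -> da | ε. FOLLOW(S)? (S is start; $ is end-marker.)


$ ∈ FOLLOW(S). For each A -> αBβ: add FIRST(β)\{ε} to FOLLOW(B); if β nullable, add FOLLOW(A).
FOLLOW(S) = {$, d}


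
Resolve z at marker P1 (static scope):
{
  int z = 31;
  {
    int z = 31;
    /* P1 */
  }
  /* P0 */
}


z declared in the same block as P1
z = 31


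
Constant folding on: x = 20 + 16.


20 + 16 = 36 at compile time
Optimized: x = 36


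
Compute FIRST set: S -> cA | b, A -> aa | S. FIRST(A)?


Per alternative of A: FIRST(aa) = {a}; FIRST(S) = {b, c}
FIRST(A) = {a, b, c}


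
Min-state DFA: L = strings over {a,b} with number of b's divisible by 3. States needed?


Track (count of b) mod 3: states 0..2, accept at 0
Minimal DFA: 3 states


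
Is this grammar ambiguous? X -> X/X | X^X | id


'id/id^id' has two parse trees (no precedence encoded between / and ^)
Ambiguous


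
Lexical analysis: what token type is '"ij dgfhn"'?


Pattern: double-quoted sequence
Type: STRING_LITERAL


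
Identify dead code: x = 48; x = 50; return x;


first assignment to x is overwritten before any read
Dead: 'x = 48'


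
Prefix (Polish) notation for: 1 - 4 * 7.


'*' binds tighter: tree is (- 1 (* 4 7))
Prefix: - 1 * 4 7


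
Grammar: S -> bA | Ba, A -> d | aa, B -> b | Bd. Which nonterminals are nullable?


A nonterminal is nullable iff some alternative derives ε (directly, or every symbol in it is nullable)
Nullable: {}


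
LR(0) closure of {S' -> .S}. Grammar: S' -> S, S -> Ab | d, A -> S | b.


Start: S' -> .S
For each item with dot before a nonterminal B, add B -> .γ for every B-production
Closure: [S' -> .S, S -> .Ab, S -> .d, A -> .S, A -> .b]


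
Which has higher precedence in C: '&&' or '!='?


'!=' is equality (level 6); '&&' is logical AND (level 2)
Higher level binds tighter
'!=' has higher precedence than '&&'


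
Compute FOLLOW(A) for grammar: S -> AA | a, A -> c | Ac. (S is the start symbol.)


$ ∈ FOLLOW(S). For each A -> αBβ: add FIRST(β)\{ε} to FOLLOW(B); if β nullable, add FOLLOW(A).
FOLLOW(A) = {$, c}


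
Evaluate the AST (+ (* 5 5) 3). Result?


Evaluate inner: (* 5 5) = 25
Evaluate root: (+ 25 3) = 28
Result: 28


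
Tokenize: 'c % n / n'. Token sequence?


Scan left to right, longest-match per lexeme
Tokens: ID(c), OP(%), ID(n), OP(/), ID(n)


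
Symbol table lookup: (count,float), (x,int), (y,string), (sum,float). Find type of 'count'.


Lookup 'count' → type float


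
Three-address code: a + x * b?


Break into single-operator statements:
t1 = x * b
t2 = a + t1


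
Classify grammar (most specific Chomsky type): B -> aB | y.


Right-linear: every RHS is a terminal or a terminal followed by one nonterminal
Classification: Type 3 (Regular)


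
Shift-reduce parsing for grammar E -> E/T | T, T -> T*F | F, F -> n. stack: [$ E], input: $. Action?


start symbol E on stack, input exhausted
Action: accept


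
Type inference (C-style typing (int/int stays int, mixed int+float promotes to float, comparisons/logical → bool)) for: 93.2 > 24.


Operand types: float > int
Rule: comparison yields bool
Result type: bool


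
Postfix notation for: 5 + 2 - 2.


Left to right (same or higher precedence on left)
Postfix: 5 2 + 2 -


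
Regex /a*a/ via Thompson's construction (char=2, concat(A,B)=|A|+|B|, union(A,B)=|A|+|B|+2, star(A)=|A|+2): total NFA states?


Syntax tree has 2 char leaf(s), 0 union(s), 1 star(s)
chars contribute 2×2 = 4; each union adds +2; each star adds +2
Total: 4 + 0 + 2 = 6 states


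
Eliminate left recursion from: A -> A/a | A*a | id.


Left-recursive alternatives: A/a, A*a; non-recursive: id
Introduce A': A -> idA', A' -> /aA' | *aA' | ε


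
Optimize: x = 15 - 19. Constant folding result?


15 - 19 = -4 at compile time
Optimized: x = -4


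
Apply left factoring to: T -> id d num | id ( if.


Common prefix: 'id'
Factored: T -> id T', T' -> d num | ( if


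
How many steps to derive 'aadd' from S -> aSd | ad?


Derivation: S => aSd => aadd
Steps: 2


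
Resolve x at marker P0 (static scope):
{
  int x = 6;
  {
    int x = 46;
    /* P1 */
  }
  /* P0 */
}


x declared in the same block as P0
x = 6


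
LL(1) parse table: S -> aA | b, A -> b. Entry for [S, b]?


For [S, b]: 'b' ∈ FIRST(b)
Entry: S -> b


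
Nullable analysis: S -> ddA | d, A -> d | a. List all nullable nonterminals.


A nonterminal is nullable iff some alternative derives ε (directly, or every symbol in it is nullable)
Nullable: {}


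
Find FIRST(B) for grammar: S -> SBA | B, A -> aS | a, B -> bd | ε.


Per alternative of B: FIRST(bd) = {b}; FIRST(ε) = {ε}
FIRST(B) = {b, ε}


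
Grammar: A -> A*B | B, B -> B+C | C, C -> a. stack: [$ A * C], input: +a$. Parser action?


'C' (not preceded by B+) is the handle for B -> C
Action: reduce (B -> C)


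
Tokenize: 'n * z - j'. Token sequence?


Scan left to right, longest-match per lexeme
Tokens: ID(n), OP(*), ID(z), OP(-), ID(j)


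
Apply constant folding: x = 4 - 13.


4 - 13 = -9 at compile time
Optimized: x = -9


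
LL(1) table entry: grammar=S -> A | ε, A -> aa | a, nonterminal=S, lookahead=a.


For [S, a]: 'a' ∈ FIRST(A)
Entry: S -> A


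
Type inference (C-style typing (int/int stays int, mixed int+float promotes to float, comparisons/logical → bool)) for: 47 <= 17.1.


Operand types: int <= float
Rule: comparison yields bool
Result type: bool


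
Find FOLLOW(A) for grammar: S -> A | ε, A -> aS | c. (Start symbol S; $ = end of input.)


$ ∈ FOLLOW(S). For each A -> αBβ: add FIRST(β)\{ε} to FOLLOW(B); if β nullable, add FOLLOW(A).
FOLLOW(A) = {$}


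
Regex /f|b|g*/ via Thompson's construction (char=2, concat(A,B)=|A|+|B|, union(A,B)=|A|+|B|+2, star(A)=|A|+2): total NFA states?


Syntax tree has 3 char leaf(s), 2 union(s), 1 star(s)
chars contribute 3×2 = 6; each union adds +2; each star adds +2
Total: 6 + 4 + 2 = 12 states


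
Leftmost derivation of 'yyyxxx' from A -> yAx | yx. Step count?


Derivation: A => yAx => yyAxx => yyyxxx
Steps: 3


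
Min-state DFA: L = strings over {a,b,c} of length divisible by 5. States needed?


Track length mod 5: states 0..4, accept at 0
Minimal DFA: 5 states


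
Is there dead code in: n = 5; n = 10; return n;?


first assignment to n is overwritten before any read
Dead: 'n = 5'


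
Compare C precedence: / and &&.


'/' is multiplicative (level 10); '&&' is logical AND (level 2)
Higher level binds tighter
'/' has higher precedence than '&&'


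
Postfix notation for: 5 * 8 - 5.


Left to right (same or higher precedence on left)
Postfix: 5 8 * 5 -


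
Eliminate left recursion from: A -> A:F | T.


Left-recursive alternatives: A:F; non-recursive: T
Introduce A': A -> TA', A' -> :FA' | ε


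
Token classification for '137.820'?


Pattern: digits with a decimal point
Type: FLOAT_LITERAL


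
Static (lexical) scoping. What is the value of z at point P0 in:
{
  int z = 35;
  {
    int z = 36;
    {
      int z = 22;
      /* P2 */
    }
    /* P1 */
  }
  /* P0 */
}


z declared in the same block as P0
z = 35


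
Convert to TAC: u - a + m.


Break into single-operator statements:
t1 = u - a
t2 = t1 + m


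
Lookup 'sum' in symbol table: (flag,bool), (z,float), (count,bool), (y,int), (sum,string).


Lookup 'sum' → type string


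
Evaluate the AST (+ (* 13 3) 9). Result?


Evaluate inner: (* 13 3) = 39
Evaluate root: (+ 39 9) = 48
Result: 48


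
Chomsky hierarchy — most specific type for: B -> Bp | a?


Left-linear: every RHS is a terminal or one nonterminal followed by a terminal
Classification: Type 3 (Regular)


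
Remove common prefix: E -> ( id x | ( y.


Common prefix: '('
Factored: E -> ( E', E' -> id x | y


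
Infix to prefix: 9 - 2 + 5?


left-to-right (same/higher precedence on left): tree is (+ (- 9 2) 5)
Prefix: + - 9 2 5


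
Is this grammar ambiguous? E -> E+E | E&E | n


'n+n&n' has two parse trees (no precedence encoded between + and &)
Ambiguous


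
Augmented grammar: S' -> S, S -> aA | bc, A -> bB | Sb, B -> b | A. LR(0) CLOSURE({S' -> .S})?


Start: S' -> .S
For each item with dot before a nonterminal B, add B -> .γ for every B-production
Closure: [S' -> .S, S -> .aA, S -> .bc]


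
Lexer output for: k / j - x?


Scan left to right, longest-match per lexeme
Tokens: ID(k), OP(/), ID(j), OP(-), ID(x)


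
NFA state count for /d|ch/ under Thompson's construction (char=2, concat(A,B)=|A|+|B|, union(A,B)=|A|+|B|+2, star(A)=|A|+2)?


Syntax tree has 3 char leaf(s), 1 union(s), 0 star(s)
chars contribute 3×2 = 6; each union adds +2; each star adds +2
Total: 6 + 2 + 0 = 8 states


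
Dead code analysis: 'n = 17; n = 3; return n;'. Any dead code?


first assignment to n is overwritten before any read
Dead: 'n = 17'


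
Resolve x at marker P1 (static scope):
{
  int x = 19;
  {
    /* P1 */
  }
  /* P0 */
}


P1's block does not declare x; resolves to the enclosing declaration at depth 0
x = 19


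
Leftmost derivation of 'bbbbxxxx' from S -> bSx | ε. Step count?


Derivation: S => bSx => bbSxx => bbbSxxx => bbbbSxxxx => bbbbxxxx
Steps: 5


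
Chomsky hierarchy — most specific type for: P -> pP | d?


Right-linear: every RHS is a terminal or a terminal followed by one nonterminal
Classification: Type 3 (Regular)


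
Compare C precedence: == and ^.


'==' is equality (level 6); '^' is bitwise XOR (level 4)
Higher level binds tighter
'==' has higher precedence than '^'


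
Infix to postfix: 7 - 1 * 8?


* has higher precedence, evaluate 1*8 first
Postfix: 7 1 8 * -


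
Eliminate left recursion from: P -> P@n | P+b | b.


Left-recursive alternatives: P@n, P+b; non-recursive: b
Introduce P': P -> bP', P' -> @nP' | +bP' | ε


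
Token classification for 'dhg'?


Pattern: letter/underscore followed by alphanumerics, not a keyword
Type: IDENTIFIER


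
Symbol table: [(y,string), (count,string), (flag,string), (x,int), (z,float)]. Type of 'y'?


Lookup 'y' → type string


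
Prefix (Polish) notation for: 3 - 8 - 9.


left-to-right (same/higher precedence on left): tree is (- (- 3 8) 9)
Prefix: - - 3 8 9


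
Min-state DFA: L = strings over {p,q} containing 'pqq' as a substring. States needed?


KMP-style automaton: 3 progress states + 1 absorbing accept = 4
Minimal DFA: 4 states


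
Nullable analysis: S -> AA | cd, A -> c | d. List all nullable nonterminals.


A nonterminal is nullable iff some alternative derives ε (directly, or every symbol in it is nullable)
Nullable: {}


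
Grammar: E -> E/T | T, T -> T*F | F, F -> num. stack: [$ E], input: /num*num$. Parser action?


shift '/' to continue E -> E/T
Action: shift


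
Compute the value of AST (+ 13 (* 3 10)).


Evaluate inner: (* 3 10) = 30
Evaluate root: (+ 13 30) = 43
Result: 43


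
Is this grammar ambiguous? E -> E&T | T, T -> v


precedence layered via separate nonterminal T: deterministic
Unambiguous


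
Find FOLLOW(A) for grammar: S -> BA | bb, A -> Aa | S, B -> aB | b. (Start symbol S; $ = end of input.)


$ ∈ FOLLOW(S). For each A -> αBβ: add FIRST(β)\{ε} to FOLLOW(B); if β nullable, add FOLLOW(A).
FOLLOW(A) = {$, a}


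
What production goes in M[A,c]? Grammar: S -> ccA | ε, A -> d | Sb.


For [A, c]: 'c' ∈ FIRST(Sb)
Entry: A -> Sb


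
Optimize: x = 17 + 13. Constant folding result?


17 + 13 = 30 at compile time
Optimized: x = 30


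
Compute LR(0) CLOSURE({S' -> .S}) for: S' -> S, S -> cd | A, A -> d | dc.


Start: S' -> .S
For each item with dot before a nonterminal B, add B -> .γ for every B-production
Closure: [S' -> .S, S -> .cd, S -> .A, A -> .d, A -> .dc]


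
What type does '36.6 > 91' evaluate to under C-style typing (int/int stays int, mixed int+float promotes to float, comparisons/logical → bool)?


Operand types: float > int
Rule: comparison yields bool
Result type: bool


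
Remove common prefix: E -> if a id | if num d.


Common prefix: 'if'
Factored: E -> if E', E' -> a id | num d


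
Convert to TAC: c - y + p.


Break into single-operator statements:
t1 = c - y
t2 = t1 + p


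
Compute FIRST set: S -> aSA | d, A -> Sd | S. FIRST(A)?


Per alternative of A: FIRST(Sd) = {a, d}; FIRST(S) = {a, d}
FIRST(A) = {a, d}


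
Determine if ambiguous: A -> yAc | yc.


balanced y^n…c^n: each string has a unique parse
Unambiguous


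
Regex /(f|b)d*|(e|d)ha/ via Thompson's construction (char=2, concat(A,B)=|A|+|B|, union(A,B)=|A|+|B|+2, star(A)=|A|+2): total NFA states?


Syntax tree has 7 char leaf(s), 3 union(s), 1 star(s)
chars contribute 7×2 = 14; each union adds +2; each star adds +2
Total: 14 + 6 + 2 = 22 states


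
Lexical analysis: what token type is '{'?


Pattern: delimiter/punctuation
Type: PUNCTUATION


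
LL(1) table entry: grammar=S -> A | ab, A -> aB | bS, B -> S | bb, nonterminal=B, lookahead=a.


For [B, a]: 'a' ∈ FIRST(S)
Entry: B -> S


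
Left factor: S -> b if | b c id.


Common prefix: 'b'
Factored: S -> b S', S' -> if | c id


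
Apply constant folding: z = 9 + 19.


9 + 19 = 28 at compile time
Optimized: z = 28


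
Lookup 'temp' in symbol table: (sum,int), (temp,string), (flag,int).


Lookup 'temp' → type string


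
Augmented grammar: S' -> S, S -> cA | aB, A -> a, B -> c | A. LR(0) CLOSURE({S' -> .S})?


Start: S' -> .S
For each item with dot before a nonterminal B, add B -> .γ for every B-production
Closure: [S' -> .S, S -> .cA, S -> .aB]


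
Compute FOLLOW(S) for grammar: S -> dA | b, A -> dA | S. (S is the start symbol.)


$ ∈ FOLLOW(S). For each A -> αBβ: add FIRST(β)\{ε} to FOLLOW(B); if β nullable, add FOLLOW(A).
FOLLOW(S) = {$}


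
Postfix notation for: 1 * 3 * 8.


Left to right (same or higher precedence on left)
Postfix: 1 3 * 8 *


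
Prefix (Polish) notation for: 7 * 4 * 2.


left-to-right (same/higher precedence on left): tree is (* (* 7 4) 2)
Prefix: * * 7 4 2


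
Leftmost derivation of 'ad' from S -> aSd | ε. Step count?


Derivation: S => aSd => ad
Steps: 2


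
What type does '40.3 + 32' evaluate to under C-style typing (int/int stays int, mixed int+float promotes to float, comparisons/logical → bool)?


Operand types: float + int
Rule: mixed int/float promotes to float; int/int stays int
Result type: float


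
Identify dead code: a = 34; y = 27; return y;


a is assigned but never read
Dead: 'a = 34'


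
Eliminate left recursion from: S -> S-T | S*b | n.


Left-recursive alternatives: S-T, S*b; non-recursive: n
Introduce S': S -> nS', S' -> -TS' | *bS' | ε


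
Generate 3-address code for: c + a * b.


Break into single-operator statements:
t1 = a * b
t2 = c + t1


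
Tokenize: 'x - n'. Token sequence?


Scan left to right, longest-match per lexeme
Tokens: ID(x), OP(-), ID(n)


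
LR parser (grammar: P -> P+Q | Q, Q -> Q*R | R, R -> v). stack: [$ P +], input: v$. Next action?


no handle ('P+' is not any RHS); shift 'v'
Action: shift


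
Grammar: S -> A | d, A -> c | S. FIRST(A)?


Per alternative of A: FIRST(c) = {c}; FIRST(S) = {c, d}
FIRST(A) = {c, d}


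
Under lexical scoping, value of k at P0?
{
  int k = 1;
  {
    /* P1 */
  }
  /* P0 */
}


k declared in the same block as P0
k = 1


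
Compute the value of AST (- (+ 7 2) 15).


Evaluate inner: (+ 7 2) = 9
Evaluate root: (- 9 15) = -6
Result: -6


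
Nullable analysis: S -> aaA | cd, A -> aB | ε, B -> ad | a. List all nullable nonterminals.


A nonterminal is nullable iff some alternative derives ε (directly, or every symbol in it is nullable)
Nullable: {A}


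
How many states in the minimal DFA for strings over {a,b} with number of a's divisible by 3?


Track (count of a) mod 3: states 0..2, accept at 0
Minimal DFA: 3 states


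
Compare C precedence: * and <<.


'*' is multiplicative (level 10); '<<' is shift (level 8)
Higher level binds tighter
'*' has higher precedence than '<<'


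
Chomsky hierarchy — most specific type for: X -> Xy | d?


Left-linear: every RHS is a terminal or one nonterminal followed by a terminal
Classification: Type 3 (Regular)


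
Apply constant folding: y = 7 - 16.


7 - 16 = -9 at compile time
Optimized: y = -9


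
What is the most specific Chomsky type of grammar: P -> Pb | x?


Left-linear: every RHS is a terminal or one nonterminal followed by a terminal
Classification: Type 3 (Regular)


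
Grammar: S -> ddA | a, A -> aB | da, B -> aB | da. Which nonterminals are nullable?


A nonterminal is nullable iff some alternative derives ε (directly, or every symbol in it is nullable)
Nullable: {}


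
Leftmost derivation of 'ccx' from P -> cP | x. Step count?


Derivation: P => cP => ccP => ccx
Steps: 3


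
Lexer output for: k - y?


Scan left to right, longest-match per lexeme
Tokens: ID(k), OP(-), ID(y)


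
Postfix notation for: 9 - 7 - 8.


Left to right (same or higher precedence on left)
Postfix: 9 7 - 8 -


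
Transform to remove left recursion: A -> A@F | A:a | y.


Left-recursive alternatives: A@F, A:a; non-recursive: y
Introduce A': A -> yA', A' -> @FA' | :aA' | ε


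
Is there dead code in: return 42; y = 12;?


statement follows a return and is unreachable
Dead: 'y = 12'


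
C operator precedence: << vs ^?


'<<' is shift (level 8); '^' is bitwise XOR (level 4)
Higher level binds tighter
'<<' has higher precedence than '^'


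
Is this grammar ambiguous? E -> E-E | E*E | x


'x-x*x' has two parse trees (no precedence encoded between - and *)
Ambiguous


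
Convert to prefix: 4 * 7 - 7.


left-to-right (same/higher precedence on left): tree is (- (* 4 7) 7)
Prefix: - * 4 7 7


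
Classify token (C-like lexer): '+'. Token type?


Pattern: operator symbol
Type: OPERATOR


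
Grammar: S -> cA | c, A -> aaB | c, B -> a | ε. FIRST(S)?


Per alternative of S: FIRST(cA) = {c}; FIRST(c) = {c}
FIRST(S) = {c}


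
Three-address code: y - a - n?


Break into single-operator statements:
t1 = y - a
t2 = t1 - n


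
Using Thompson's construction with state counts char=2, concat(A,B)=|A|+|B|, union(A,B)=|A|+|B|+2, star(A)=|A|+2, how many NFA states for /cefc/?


Syntax tree has 4 char leaf(s), 0 union(s), 0 star(s)
chars contribute 4×2 = 8; each union adds +2; each star adds +2
Total: 8 + 0 + 0 = 8 states


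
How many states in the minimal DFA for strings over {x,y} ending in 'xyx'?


Track the longest suffix of input matching a prefix of 'xyx': 4 classes (prefixes of length 0..3)
Minimal DFA: 4 states


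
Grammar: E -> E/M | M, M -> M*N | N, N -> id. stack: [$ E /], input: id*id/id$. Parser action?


no handle ('E/' is not any RHS); shift 'id'
Action: shift


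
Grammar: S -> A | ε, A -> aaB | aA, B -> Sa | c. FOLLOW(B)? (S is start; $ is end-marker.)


$ ∈ FOLLOW(S). For each A -> αBβ: add FIRST(β)\{ε} to FOLLOW(B); if β nullable, add FOLLOW(A).
FOLLOW(B) = {$, a}


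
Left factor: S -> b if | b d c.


Common prefix: 'b'
Factored: S -> b S', S' -> if | d c


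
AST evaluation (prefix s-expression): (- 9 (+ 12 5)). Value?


Evaluate inner: (+ 12 5) = 17
Evaluate root: (- 9 17) = -8
Result: -8


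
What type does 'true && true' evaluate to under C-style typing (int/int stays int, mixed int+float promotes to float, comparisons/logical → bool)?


Operand types: bool && bool
Rule: logical operators take bool operands and yield bool
Result type: bool


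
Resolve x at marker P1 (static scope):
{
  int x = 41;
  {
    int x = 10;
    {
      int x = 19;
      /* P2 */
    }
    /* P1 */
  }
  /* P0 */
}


x declared in the same block as P1
x = 10


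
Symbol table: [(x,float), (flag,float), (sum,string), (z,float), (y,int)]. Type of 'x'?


Lookup 'x' → type float


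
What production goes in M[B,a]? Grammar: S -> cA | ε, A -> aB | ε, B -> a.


For [B, a]: 'a' ∈ FIRST(a)
Entry: B -> a


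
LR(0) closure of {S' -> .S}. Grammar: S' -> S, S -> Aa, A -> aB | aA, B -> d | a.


Start: S' -> .S
For each item with dot before a nonterminal B, add B -> .γ for every B-production
Closure: [S' -> .S, S -> .Aa, A -> .aB, A -> .aA]


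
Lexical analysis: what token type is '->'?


Pattern: operator symbol
Type: OPERATOR


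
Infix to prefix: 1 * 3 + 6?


left-to-right (same/higher precedence on left): tree is (+ (* 1 3) 6)
Prefix: + * 1 3 6


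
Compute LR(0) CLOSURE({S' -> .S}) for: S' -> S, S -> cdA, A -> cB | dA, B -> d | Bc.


Start: S' -> .S
For each item with dot before a nonterminal B, add B -> .γ for every B-production
Closure: [S' -> .S, S -> .cdA]


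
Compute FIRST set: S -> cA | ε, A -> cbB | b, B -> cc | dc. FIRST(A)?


Per alternative of A: FIRST(cbB) = {c}; FIRST(b) = {b}
FIRST(A) = {b, c}


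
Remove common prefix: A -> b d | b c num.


Common prefix: 'b'
Factored: A -> b A', A' -> d | c num


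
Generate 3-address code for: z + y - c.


Break into single-operator statements:
t1 = z + y
t2 = t1 - c


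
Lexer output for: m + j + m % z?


Scan left to right, longest-match per lexeme
Tokens: ID(m), OP(+), ID(j), OP(+), ID(m), OP(%), ID(z)


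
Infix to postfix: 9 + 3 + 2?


Left to right (same or higher precedence on left)
Postfix: 9 3 + 2 +


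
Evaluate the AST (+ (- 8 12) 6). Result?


Evaluate inner: (- 8 12) = -4
Evaluate root: (+ -4 6) = 2
Result: 2


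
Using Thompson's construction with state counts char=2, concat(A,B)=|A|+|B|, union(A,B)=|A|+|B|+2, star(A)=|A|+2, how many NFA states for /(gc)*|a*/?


Syntax tree has 3 char leaf(s), 1 union(s), 2 star(s)
chars contribute 3×2 = 6; each union adds +2; each star adds +2
Total: 6 + 2 + 4 = 12 states


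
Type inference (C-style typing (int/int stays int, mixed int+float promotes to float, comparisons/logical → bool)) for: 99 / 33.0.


Operand types: int / float
Rule: mixed int/float promotes to float; int/int stays int
Result type: float


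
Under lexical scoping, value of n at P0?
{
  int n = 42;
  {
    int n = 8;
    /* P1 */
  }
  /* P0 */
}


n declared in the same block as P0
n = 42


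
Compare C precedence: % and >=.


'%' is multiplicative (level 10); '>=' is relational (level 7)
Higher level binds tighter
'%' has higher precedence than '>='


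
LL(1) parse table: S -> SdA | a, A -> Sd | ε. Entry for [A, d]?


For [A, d]: ε is nullable and 'd' ∈ FOLLOW(A)
Entry: A -> ε


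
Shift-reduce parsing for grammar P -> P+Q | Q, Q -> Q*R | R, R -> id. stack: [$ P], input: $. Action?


start symbol P on stack, input exhausted
Action: accept


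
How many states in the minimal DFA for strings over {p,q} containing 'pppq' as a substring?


KMP-style automaton: 4 progress states + 1 absorbing accept = 5
Minimal DFA: 5 states


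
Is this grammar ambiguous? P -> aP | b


right-linear, alternatives start with distinct terminals 'a' vs 'b': unique leftmost derivation
Unambiguous


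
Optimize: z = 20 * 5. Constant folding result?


20 * 5 = 100 at compile time
Optimized: z = 100


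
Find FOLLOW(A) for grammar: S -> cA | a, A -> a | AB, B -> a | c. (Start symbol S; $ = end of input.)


$ ∈ FOLLOW(S). For each A -> αBβ: add FIRST(β)\{ε} to FOLLOW(B); if β nullable, add FOLLOW(A).
FOLLOW(A) = {$, a, c}


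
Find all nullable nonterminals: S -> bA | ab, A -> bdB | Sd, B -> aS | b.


A nonterminal is nullable iff some alternative derives ε (directly, or every symbol in it is nullable)
Nullable: {}


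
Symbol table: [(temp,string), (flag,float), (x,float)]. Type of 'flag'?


Lookup 'flag' → type float


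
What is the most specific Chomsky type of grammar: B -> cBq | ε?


Single nonterminal LHS, but c^n q^n is not regular
Classification: Type 2 (Context-Free)


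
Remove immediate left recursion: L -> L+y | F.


Left-recursive alternatives: L+y; non-recursive: F
Introduce L': L -> FL', L' -> +yL' | ε


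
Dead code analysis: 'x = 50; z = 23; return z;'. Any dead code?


x is assigned but never read
Dead: 'x = 50'


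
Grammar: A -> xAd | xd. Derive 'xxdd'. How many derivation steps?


Derivation: A => xAd => xxdd
Steps: 2


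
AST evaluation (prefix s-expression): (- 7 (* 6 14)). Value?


Evaluate inner: (* 6 14) = 84
Evaluate root: (- 7 84) = -77
Result: -77


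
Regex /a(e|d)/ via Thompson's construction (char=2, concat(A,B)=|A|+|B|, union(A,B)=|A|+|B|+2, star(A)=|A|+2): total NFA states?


Syntax tree has 3 char leaf(s), 1 union(s), 0 star(s)
chars contribute 3×2 = 6; each union adds +2; each star adds +2
Total: 6 + 2 + 0 = 8 states


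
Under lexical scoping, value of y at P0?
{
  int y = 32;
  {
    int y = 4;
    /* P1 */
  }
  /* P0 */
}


y declared in the same block as P0
y = 32


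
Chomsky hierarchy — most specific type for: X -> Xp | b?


Left-linear: every RHS is a terminal or one nonterminal followed by a terminal
Classification: Type 3 (Regular)


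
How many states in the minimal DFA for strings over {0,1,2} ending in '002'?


Track the longest suffix of input matching a prefix of '002': 4 classes (prefixes of length 0..3)
Minimal DFA: 4 states


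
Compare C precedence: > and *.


'*' is multiplicative (level 10); '>' is relational (level 7)
Higher level binds tighter
'*' has higher precedence than '>'


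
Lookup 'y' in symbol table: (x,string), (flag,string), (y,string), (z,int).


Lookup 'y' → type string


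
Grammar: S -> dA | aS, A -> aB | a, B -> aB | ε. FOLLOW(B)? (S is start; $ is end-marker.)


$ ∈ FOLLOW(S). For each A -> αBβ: add FIRST(β)\{ε} to FOLLOW(B); if β nullable, add FOLLOW(A).
FOLLOW(B) = {$}


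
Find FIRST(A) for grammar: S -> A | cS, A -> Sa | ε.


Per alternative of A: FIRST(Sa) = {a, c}; FIRST(ε) = {ε}
FIRST(A) = {a, c, ε}


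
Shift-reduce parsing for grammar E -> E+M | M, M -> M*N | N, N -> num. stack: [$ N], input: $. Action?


'N' (not preceded by M*) is the handle for M -> N
Action: reduce (M -> N)


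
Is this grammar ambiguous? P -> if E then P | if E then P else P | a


dangling else: 'if E then if E then a else a' parses two ways
Ambiguous


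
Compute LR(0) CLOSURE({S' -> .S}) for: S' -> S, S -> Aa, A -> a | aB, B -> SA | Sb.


Start: S' -> .S
For each item with dot before a nonterminal B, add B -> .γ for every B-production
Closure: [S' -> .S, S -> .Aa, A -> .a, A -> .aB]


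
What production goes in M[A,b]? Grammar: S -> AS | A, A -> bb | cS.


For [A, b]: 'b' ∈ FIRST(bb)
Entry: A -> bb


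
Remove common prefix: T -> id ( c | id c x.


Common prefix: 'id'
Factored: T -> id T', T' -> ( c | c x


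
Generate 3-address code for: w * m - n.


Break into single-operator statements:
t1 = w * m
t2 = t1 - n


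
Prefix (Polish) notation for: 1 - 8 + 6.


left-to-right (same/higher precedence on left): tree is (+ (- 1 8) 6)
Prefix: + - 1 8 6


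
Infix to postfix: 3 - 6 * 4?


* has higher precedence, evaluate 6*4 first
Postfix: 3 6 4 * -


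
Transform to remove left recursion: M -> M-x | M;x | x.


Left-recursive alternatives: M-x, M;x; non-recursive: x
Introduce M': M -> xM', M' -> -xM' | ;xM' | ε


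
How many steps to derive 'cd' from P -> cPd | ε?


Derivation: P => cPd => cd
Steps: 2


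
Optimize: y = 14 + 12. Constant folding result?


14 + 12 = 26 at compile time
Optimized: y = 26


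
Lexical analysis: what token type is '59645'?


Pattern: digits only
Type: INTEGER_LITERAL


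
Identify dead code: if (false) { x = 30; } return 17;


condition is constant false, so the whole block is unreachable
Dead: 'if (false) { x = 30; }'


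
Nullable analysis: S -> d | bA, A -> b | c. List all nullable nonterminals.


A nonterminal is nullable iff some alternative derives ε (directly, or every symbol in it is nullable)
Nullable: {}
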